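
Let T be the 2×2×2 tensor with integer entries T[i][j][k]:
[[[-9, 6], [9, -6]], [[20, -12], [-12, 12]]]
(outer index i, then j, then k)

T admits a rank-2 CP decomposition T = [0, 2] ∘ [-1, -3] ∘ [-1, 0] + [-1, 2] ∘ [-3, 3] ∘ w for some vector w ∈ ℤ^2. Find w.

Subtract the known terms from T to get the rank-1 residual R = [-1, 2] ∘ [-3, 3] ∘ w, so R[i,j,k] = a[i]·b[j]·w[k]. Pick indices with nonzero a[0]·b[0] = (-1)·(-3) = 3. Only the fibre through (0,0,·) is needed: R[0,0,:] = T[0,0,:] − Σₗ aₗ[0]bₗ[0]cₗ = [-9, 6] − (0)·(-1)·[-1, 0] = [-9, 6]. Then w[k] = R[0,0,k] / 3 for each k, giving w = [-9, 6] / 3 = [-3, 2].

w = [-3, 2]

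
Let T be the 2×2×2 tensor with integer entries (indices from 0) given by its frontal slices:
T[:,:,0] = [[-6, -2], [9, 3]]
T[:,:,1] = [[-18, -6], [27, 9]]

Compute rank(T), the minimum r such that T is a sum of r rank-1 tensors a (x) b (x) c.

Lower bound: T ≠ 0 (e.g. T[0,0,0] = -6), so rank(T) ≥ 1.
Upper bound: if T = a (x) b (x) c then every fibre of T is a multiple of the corresponding factor, so read the factors off the fibres through the nonzero entry T[0,0,0] = -6.
The mode-1 fibre T[:,0,0] = [-6, 9] gives a = (2, -3) (primitive direction); the mode-2 fibre T[0,:,0] = [-6, -2] gives b = (3, 1); then c[k] = T[0,0,k] / (a[0]·b[0]) = [-6, -18] / 6 = (-1, -3).
Expanding (2, -3) (x) (3, 1) (x) (-1, -3) reproduces all 8 entries of T, so T = (2, -3) (x) (3, 1) (x) (-1, -3) and rank(T) ≤ 1.
These bounds meet, so rank(T) = 1.
Check entry T[1,1,1] = 9: (-3)·(1)·(-3) = 9.

1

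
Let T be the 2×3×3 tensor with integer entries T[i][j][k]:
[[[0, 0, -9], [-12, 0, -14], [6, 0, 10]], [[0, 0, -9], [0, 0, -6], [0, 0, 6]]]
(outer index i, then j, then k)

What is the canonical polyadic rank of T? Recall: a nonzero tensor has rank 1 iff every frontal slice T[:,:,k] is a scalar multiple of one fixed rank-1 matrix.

2

Lower bound: in the mode-3 unfolding of T (rows indexed by k, columns by (i,j)) the 2×2 minor on rows k ∈ {0, 2}, columns (i,j) ∈ {(0,0), (0,1)} is det [[0, -12], [-9, -14]] = -108 ≠ 0, so that unfolding has rank ≥ 2 and hence rank(T) ≥ 2 (CP rank is at least every unfolding rank, though it can be larger).
Upper bound: with S_k = T[:,:,k], the two rank-1 terms a₁b₁ᵀ, a₂b₂ᵀ are the rank-1 members of the pencil x·S₀ + y·S₂.
The 2×2 minor of x·S₀ + y·S₂ on rows {0,1}, columns {0,1} is −108·xy − 72·y² = (-36)·(3·x + 2·y)(y), vanishing at (x:y) = (2:-3) and (1:0).
M₁ = 2·S₀ − 3·S₂ = [[27, 18, -18], [27, 18, -18]] = 9·[1, 1][3, 2, -2]ᵀ and M₂ = S₀ = [[0, -12, 6], [0, 0, 0]] = (-6)·[1, 0][0, 2, -1]ᵀ, so take a₁ = [1, 1], b₁ = [3, 2, -2], a₂ = [1, 0], b₂ = [0, 2, -1].
Each slice is an integer combination of E₁ = a₁b₁ᵀ and E₂ = a₂b₂ᵀ: S₀ = −6·E₂, S₁ = 0, S₂ = −3·E₁ − 4·E₂; reading off coefficients, c₁ = [0, 0, -3] and c₂ = [-6, 0, -4].
Hence T = [1, 1] (x) [3, 2, -2] (x) [0, 0, -3] + [1, 0] (x) [0, 2, -1] (x) [-6, 0, -4], so rank(T) ≤ 2.
These bounds meet, so rank(T) = 2.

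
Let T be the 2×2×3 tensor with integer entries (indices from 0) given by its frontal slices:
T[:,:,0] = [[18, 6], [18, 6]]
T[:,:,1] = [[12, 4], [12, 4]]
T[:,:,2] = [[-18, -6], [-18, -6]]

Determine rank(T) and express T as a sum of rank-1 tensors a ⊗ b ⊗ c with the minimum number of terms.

Lower bound: T ≠ 0 (e.g. T[0,0,0] = 18), so rank(T) ≥ 1.
Upper bound: if T = a ⊗ b ⊗ c then every fibre of T is a multiple of the corresponding factor, so read the factors off the fibres through the nonzero entry T[0,0,0] = 18.
The mode-1 fibre T[:,0,0] = [18, 18] gives a = [1, 1] (primitive direction); the mode-2 fibre T[0,:,0] = [18, 6] gives b = [3, 1]; then c[k] = T[0,0,k] / (a[0]·b[0]) = [18, 12, -18] / 3 = [6, 4, -6].
Expanding [1, 1] ⊗ [3, 1] ⊗ [6, 4, -6] reproduces all 12 entries of T, so T = [1, 1] ⊗ [3, 1] ⊗ [6, 4, -6] and rank(T) ≤ 1.
These bounds meet, so rank(T) = 1.
Check entry T[1,1,0] = 6: (1)·(1)·(6) = 6.

rank(T) = 1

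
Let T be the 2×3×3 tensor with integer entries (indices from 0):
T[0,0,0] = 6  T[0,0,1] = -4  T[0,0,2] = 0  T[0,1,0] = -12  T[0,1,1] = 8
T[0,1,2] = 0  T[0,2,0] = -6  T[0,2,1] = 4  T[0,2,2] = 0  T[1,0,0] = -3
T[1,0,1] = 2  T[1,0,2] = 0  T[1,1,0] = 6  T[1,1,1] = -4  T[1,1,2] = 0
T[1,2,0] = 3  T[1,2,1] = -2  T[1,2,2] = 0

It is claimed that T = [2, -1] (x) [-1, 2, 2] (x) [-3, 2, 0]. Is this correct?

No

Reconstruct entry (0,2,0) from the claimed factors: Σₗ aₗ[0]bₗ[2]cₗ[0] = (2)·(2)·(-3) = -12, but T[0,2,0] = -6. The claim is false.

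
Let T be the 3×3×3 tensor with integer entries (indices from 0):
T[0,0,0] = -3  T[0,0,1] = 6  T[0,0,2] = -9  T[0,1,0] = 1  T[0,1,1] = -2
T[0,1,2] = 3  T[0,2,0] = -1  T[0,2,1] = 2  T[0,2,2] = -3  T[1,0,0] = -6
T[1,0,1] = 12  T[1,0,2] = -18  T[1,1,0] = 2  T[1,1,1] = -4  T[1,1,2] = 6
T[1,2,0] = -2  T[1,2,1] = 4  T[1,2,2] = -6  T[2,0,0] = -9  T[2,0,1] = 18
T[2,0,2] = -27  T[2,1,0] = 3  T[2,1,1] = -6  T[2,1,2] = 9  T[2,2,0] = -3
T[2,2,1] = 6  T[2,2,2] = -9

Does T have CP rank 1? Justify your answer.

Yes

If T = a ⊗ b ⊗ c then every fibre of T is a multiple of the corresponding factor, so read the factors off the fibres through the nonzero entry T[0,0,0] = -3.
The mode-1 fibre T[:,0,0] = [-3, -6, -9] gives a = [1, 2, 3] (primitive direction); the mode-2 fibre T[0,:,0] = [-3, 1, -1] gives b = [3, -1, 1]; then c[k] = T[0,0,k] / (a[0]·b[0]) = [-3, 6, -9] / 3 = [-1, 2, -3].
Expanding [1, 2, 3] ⊗ [3, -1, 1] ⊗ [-1, 2, -3] reproduces all 27 entries of T, so T = [1, 2, 3] ⊗ [3, -1, 1] ⊗ [-1, 2, -3] and rank(T) ≤ 1.
Equivalently every frontal slice T[:,:,k] is c[k] times the rank-1 matrix [1, 2, 3] ⊗ [3, -1, 1]. So T has rank 1 (it is nonzero).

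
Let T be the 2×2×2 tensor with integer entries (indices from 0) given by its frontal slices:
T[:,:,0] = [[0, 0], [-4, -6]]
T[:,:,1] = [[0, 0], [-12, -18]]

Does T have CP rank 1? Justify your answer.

Yes

The mode-1 fibre T[:,0,0] = [0, -4] gives a = [0, 1] (primitive direction); the mode-2 fibre T[1,:,0] = [-4, -6] gives b = [2, 3]; then c[k] = T[1,0,k] / (a[1]·b[0]) = [-4, -12] / 2 = [-2, -6].
Expanding [0, 1] (x) [2, 3] (x) [-2, -6] reproduces all 8 entries of T, so T = [0, 1] (x) [2, 3] (x) [-2, -6] and rank(T) ≤ 1.
Equivalently every frontal slice T[:,:,k] is c[k] times the rank-1 matrix [0, 1] (x) [2, 3]. So T has rank 1 (it is nonzero).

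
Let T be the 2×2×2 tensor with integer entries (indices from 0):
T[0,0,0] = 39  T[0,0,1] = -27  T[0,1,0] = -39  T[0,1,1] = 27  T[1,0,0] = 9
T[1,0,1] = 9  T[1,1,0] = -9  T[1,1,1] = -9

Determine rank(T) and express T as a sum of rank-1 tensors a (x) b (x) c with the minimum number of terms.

Lower bound: the mode-3 unfolding of T (rows indexed by k, columns by (i,j) = (0,0), (0,1), (1,0), (1,1)) is [[39, -39, 9, -9], [-27, 27, 9, -9]].
There the 2×2 minor on rows k ∈ {0, 1}, columns (i,j) ∈ {(0,0), (1,0)} is det [[39, 9], [-27, 9]] = 594 ≠ 0, so this unfolding has rank ≥ 2; CP rank is at least every unfolding rank, so rank(T) ≥ 2. (Flattening ranks never certify an upper bound on CP rank; for that we must actually write T with 2 rank-1 terms.)
Upper bound — finding two terms. Every mode-2 slice of T is a multiple of one matrix: T[:,j,:] = b[j]·M with b = (1, -1) and M = [[39, -27], [9, 9]] (rows indexed by i, columns by k). So it suffices to write M as a sum of two rank-1 matrices.
Splitting M by its rows (i = 0, 1), M = (1, 0)(39, -27)ᵀ + (0, 1)(9, 9)ᵀ.
Hence T = (1, 0) (x) (1, -1) (x) (39, -27) + (0, 1) (x) (1, -1) (x) (9, 9), so rank(T) ≤ 2.
These bounds meet, so rank(T) = 2.

rank(T) = 2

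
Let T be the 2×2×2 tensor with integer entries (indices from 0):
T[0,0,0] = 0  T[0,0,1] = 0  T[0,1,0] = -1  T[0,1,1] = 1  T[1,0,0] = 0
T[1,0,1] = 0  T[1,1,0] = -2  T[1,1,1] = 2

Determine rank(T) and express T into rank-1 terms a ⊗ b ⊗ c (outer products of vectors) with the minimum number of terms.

Lower bound: T ≠ 0 (e.g. T[0,1,0] = -1), so rank(T) ≥ 1.
Upper bound: the mode-1 fibre T[:,1,0] = [-1, -2] gives a = (1, 2) (primitive direction); the mode-2 fibre T[0,:,0] = [0, -1] gives b = (0, 1); then c[k] = T[0,1,k] / (a[0]·b[1]) = [-1, 1] / 1 = (-1, 1).
Expanding (1, 2) ⊗ (0, 1) ⊗ (-1, 1) reproduces all 8 entries of T, so T = (1, 2) ⊗ (0, 1) ⊗ (-1, 1) and rank(T) ≤ 1.
These bounds meet, so rank(T) = 1.

rank(T) = 1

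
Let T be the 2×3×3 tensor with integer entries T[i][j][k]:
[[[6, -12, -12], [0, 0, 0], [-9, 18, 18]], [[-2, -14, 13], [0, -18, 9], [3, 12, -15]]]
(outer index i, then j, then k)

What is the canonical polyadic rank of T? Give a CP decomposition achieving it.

Lower bound: in the mode-3 unfolding of T (rows indexed by k, columns by (i,j)) the 2×2 minor on rows k ∈ {0, 1}, columns (i,j) ∈ {(0,0), (1,0)} is det [[6, -2], [-12, -14]] = -108 ≠ 0, so that unfolding has rank ≥ 2 and hence rank(T) ≥ 2 (CP rank is at least every unfolding rank, though it can be larger).
Upper bound: with S_k = T[:,:,k], the two rank-1 terms a₁b₁ᵀ, a₂b₂ᵀ are the rank-1 members of the pencil x·S₀ + y·S₁.
The 2×2 minor of x·S₀ + y·S₁ on rows {0,1}, columns {0,1} is −108·xy + 216·y² = (-108)·(x − 2·y)(y), vanishing at (x:y) = (2:1) and (1:0).
M₁ = 2·S₀ + S₁ = [[0, 0, 0], [-18, -18, 18]] = (-18)·(0, 1)(1, 1, -1)ᵀ and M₂ = S₀ = [[6, 0, -9], [-2, 0, 3]] = (3, -1)(2, 0, -3)ᵀ, so take a₁ = (0, 1), b₁ = (1, 1, -1), a₂ = (3, -1), b₂ = (2, 0, -3).
Each slice is an integer combination of E₁ = a₁b₁ᵀ and E₂ = a₂b₂ᵀ: S₀ = E₂, S₁ = −18·E₁ − 2·E₂, S₂ = 9·E₁ − 2·E₂; reading off coefficients, c₁ = (0, -18, 9) and c₂ = (1, -2, -2).
Hence T = (0, 1) ⊗ (1, 1, -1) ⊗ (0, -18, 9) + (3, -1) ⊗ (2, 0, -3) ⊗ (1, -2, -2), so rank(T) ≤ 2.
These bounds meet, so rank(T) = 2.

rank(T) = 2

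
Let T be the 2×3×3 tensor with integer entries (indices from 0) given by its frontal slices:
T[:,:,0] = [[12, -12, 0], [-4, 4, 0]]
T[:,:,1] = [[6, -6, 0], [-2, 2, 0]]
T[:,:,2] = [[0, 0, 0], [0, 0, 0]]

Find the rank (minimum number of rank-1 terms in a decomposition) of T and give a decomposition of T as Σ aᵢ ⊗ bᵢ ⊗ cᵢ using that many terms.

Lower bound: T ≠ 0 (e.g. T[0,0,0] = 12), so rank(T) ≥ 1.
Upper bound: if T = a ⊗ b ⊗ c then every fibre of T is a multiple of the corresponding factor, so read the factors off the fibres through the nonzero entry T[0,0,0] = 12.
The mode-1 fibre T[:,0,0] = [12, -4] gives a = (3, -1) (primitive direction); the mode-2 fibre T[0,:,0] = [12, -12, 0] gives b = (1, -1, 0); then c[k] = T[0,0,k] / (a[0]·b[0]) = [12, 6, 0] / 3 = (4, 2, 0).
Expanding (3, -1) ⊗ (1, -1, 0) ⊗ (4, 2, 0) reproduces all 18 entries of T, so T = (3, -1) ⊗ (1, -1, 0) ⊗ (4, 2, 0) and rank(T) ≤ 1.
These bounds meet, so rank(T) = 1.

rank(T) = 1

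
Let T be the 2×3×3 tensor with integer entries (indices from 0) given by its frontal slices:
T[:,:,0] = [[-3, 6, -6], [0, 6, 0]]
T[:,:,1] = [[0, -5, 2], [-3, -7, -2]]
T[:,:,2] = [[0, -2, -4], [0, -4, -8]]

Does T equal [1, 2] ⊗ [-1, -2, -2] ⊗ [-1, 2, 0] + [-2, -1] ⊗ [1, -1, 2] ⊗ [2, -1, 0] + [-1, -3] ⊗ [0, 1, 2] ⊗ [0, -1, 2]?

Reconstruct entry (1,1,1) from the claimed factors: Σₗ aₗ[1]bₗ[1]cₗ[1] = (2)·(-2)·(2) + (-1)·(-1)·(-1) + (-3)·(1)·(-1) = -6, but T[1,1,1] = -7. The claim is false.

No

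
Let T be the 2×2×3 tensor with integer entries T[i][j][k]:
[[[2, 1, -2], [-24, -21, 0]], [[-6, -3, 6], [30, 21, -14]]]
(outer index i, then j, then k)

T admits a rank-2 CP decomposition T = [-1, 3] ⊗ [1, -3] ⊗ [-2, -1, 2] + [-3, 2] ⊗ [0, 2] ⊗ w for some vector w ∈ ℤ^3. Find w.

Subtract the known terms from T to get the rank-1 residual R = [-3, 2] ⊗ [0, 2] ⊗ w, so R[i,j,k] = a[i]·b[j]·w[k]. Pick indices with nonzero a[0]·b[1] = (-3)·(2) = -6. Only the fibre through (0,1,·) is needed: R[0,1,:] = T[0,1,:] − Σₗ aₗ[0]bₗ[1]cₗ = [-24, -21, 0] − (-1)·(-3)·[-2, -1, 2] = [-18, -18, -6]. Then w[k] = R[0,1,k] / -6 for each k, giving w = [-18, -18, -6] / -6 = [3, 3, 1].

w = [3, 3, 1]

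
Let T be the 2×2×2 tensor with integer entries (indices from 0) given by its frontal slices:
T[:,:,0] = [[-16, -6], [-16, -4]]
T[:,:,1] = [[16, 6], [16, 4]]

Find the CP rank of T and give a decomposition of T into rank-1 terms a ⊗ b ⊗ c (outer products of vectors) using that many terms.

Lower bound: the mode-1 unfolding of T (rows indexed by i, columns by (j,k) = (0,0), (0,1), (1,0), (1,1)) is [[-16, 16, -6, 6], [-16, 16, -4, 4]].
There the 2×2 minor on rows i ∈ {0, 1}, columns (j,k) ∈ {(0,0), (1,0)} is det [[-16, -6], [-16, -4]] = -32 ≠ 0, so this unfolding has rank ≥ 2; CP rank is at least every unfolding rank, so rank(T) ≥ 2. (Flattening ranks never certify an upper bound on CP rank; for that we must actually write T with 2 rank-1 terms.)
Upper bound — finding two terms. Every mode-3 slice of T is a multiple of one matrix: T[:,:,k] = c[k]·M with c = (1, -1) and M = [[-16, -6], [-16, -4]] (rows indexed by i, columns by j). So it suffices to write M as a sum of two rank-1 matrices.
Splitting M by its rows (i = 0, 1), M = (1, 0)(-16, -6)ᵀ + (0, 1)(-16, -4)ᵀ.
Hence T = (1, 0) ⊗ (-16, -6) ⊗ (1, -1) + (0, 1) ⊗ (-16, -4) ⊗ (1, -1), so rank(T) ≤ 2.
These bounds meet, so rank(T) = 2.

rank(T) = 2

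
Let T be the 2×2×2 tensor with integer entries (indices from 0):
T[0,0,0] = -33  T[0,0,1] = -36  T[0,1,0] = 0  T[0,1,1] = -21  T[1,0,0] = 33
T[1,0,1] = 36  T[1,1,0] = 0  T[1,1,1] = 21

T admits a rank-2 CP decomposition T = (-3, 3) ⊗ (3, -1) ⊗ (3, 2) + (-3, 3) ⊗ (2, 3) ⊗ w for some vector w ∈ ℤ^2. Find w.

w = (1, 3)

Subtract the known terms from T to get the rank-1 residual R = (-3, 3) ⊗ (2, 3) ⊗ w, so R[i,j,k] = a[i]·b[j]·w[k]. Pick indices with nonzero a[0]·b[0] = (-3)·(2) = -6. Only the fibre through (0,0,·) is needed: R[0,0,:] = T[0,0,:] − Σₗ aₗ[0]bₗ[0]cₗ = [-33, -36] − (-3)·(3)·(3, 2) = [-6, -18]. Then w[k] = R[0,0,k] / -6 for each k, giving w = [-6, -18] / -6 = (1, 3).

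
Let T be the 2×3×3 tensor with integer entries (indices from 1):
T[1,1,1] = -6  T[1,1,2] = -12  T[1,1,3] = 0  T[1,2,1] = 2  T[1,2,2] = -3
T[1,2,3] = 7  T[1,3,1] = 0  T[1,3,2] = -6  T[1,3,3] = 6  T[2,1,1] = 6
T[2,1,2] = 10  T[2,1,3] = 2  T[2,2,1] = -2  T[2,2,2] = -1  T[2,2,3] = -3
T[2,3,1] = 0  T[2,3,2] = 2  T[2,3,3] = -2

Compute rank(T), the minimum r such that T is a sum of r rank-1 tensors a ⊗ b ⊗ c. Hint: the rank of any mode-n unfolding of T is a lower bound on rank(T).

2

Lower bound: the mode-2 unfolding of T (rows indexed by j, columns by (i,k) = (1,1), (1,2), (1,3), (2,1), (2,2), (2,3)) is [[-6, -12, 0, 6, 10, 2], [2, -3, 7, -2, -1, -3], [0, -6, 6, 0, 2, -2]].
There the 2×2 minor on rows j ∈ {1, 2}, columns (i,k) ∈ {(1,1), (1,2)} is det [[-6, -12], [2, -3]] = 42 ≠ 0, so this unfolding has rank ≥ 2; CP rank is at least every unfolding rank, so rank(T) ≥ 2. (This is only a lower bound: in general the CP rank may exceed every unfolding rank, so we still need to exhibit 2 rank-1 terms summing to T.)
Upper bound — finding two terms. Write S_k = T[:,:,k] for the frontal slices: S₁ = [[-6, 2, 0], [6, -2, 0]], S₂ = [[-12, -3, -6], [10, -1, 2]], S₃ = [[0, 7, 6], [2, -3, -2]].
If T = a₁ ⊗ b₁ ⊗ c₁ + a₂ ⊗ b₂ ⊗ c₂ then each S_k = c₁[k]·a₁b₁ᵀ + c₂[k]·a₂b₂ᵀ. S₁ and S₂ are linearly independent, so a₁b₁ᵀ and a₂b₂ᵀ must span the same plane of matrices: they are the rank-1 matrices of the form x·S₁ + y·S₂.
The 2×2 minor of x·S₁ + y·S₂ on rows {1,2}, columns {1,2} is 28·xy + 42·y² = 14·(2·x + 3·y)(y), vanishing at (x:y) = (3:-2) and (1:0).
M₁ = 3·S₁ − 2·S₂ = [[6, 12, 12], [-2, -4, -4]] = 2·[3, -1][1, 2, 2]ᵀ and M₂ = S₁ = [[-6, 2, 0], [6, -2, 0]] = (-2)·[1, -1][3, -1, 0]ᵀ, so take a₁ = [3, -1], b₁ = [1, 2, 2], a₂ = [1, -1], b₂ = [3, -1, 0].
Each slice is an integer combination of E₁ = a₁b₁ᵀ and E₂ = a₂b₂ᵀ: S₁ = −2·E₂, S₂ = −E₁ − 3·E₂, S₃ = E₁ − E₂; reading off coefficients, c₁ = [0, -1, 1] and c₂ = [-2, -3, -1].
Hence T = [3, -1] ⊗ [1, 2, 2] ⊗ [0, -1, 1] + [1, -1] ⊗ [3, -1, 0] ⊗ [-2, -3, -1], so rank(T) ≤ 2.
These bounds meet, so rank(T) = 2.
Check entry T[1,1,1] = -6: (3)·(1)·(0) + (1)·(3)·(-2) = -6.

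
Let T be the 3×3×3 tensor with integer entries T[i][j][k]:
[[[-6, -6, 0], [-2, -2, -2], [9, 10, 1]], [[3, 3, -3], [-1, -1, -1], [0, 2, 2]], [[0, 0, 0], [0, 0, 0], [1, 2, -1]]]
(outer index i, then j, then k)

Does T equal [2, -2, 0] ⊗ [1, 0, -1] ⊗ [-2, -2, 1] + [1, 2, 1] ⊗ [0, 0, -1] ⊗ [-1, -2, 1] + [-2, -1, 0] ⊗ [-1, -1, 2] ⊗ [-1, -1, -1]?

Reconstruct entrywise from the claimed factors. For example, T[2,0,0] = 0 and Σₗ aₗ[2]bₗ[0]cₗ[0] = (0)·(1)·(-2) + (1)·(0)·(-1) + (0)·(-1)·(-1) = 0; checking all 27 entries, every one matches. The claim holds.

Yes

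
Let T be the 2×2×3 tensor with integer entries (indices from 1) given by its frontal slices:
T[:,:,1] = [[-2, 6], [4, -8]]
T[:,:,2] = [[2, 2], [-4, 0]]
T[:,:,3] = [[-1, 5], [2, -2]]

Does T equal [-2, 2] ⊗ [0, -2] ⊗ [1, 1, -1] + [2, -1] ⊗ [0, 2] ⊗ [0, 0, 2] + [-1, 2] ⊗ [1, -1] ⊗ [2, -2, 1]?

Reconstruct entrywise from the claimed factors. For example, T[2,2,1] = -8 and Σₗ aₗ[2]bₗ[2]cₗ[1] = (2)·(-2)·(1) + (-1)·(2)·(0) + (2)·(-1)·(2) = -8; checking all 12 entries, every one matches. The claim holds.

Yes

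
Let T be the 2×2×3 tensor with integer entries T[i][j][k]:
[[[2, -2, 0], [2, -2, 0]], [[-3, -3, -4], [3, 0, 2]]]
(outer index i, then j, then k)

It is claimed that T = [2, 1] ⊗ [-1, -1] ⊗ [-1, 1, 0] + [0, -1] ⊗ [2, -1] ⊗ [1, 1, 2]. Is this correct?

Reconstruct entry (1,0,0) from the claimed factors: Σₗ aₗ[1]bₗ[0]cₗ[0] = (1)·(-1)·(-1) + (-1)·(2)·(1) = -1, but T[1,0,0] = -3. The claim is false.

No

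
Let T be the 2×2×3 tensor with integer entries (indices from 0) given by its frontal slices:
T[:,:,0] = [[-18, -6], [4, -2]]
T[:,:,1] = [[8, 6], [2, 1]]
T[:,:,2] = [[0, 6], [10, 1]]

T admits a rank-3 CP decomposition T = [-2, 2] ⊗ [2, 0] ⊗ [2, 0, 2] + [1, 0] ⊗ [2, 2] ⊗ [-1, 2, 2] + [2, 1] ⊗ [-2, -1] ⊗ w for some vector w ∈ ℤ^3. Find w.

w = [2, -1, -1]

Subtract the known terms from T to get the rank-1 residual R = [2, 1] ⊗ [-2, -1] ⊗ w, so R[i,j,k] = a[i]·b[j]·w[k]. Pick indices with nonzero a[0]·b[0] = (2)·(-2) = -4. Only the fibre through (0,0,·) is needed: R[0,0,:] = T[0,0,:] − Σₗ aₗ[0]bₗ[0]cₗ = [-18, 8, 0] − (-2)·(2)·[2, 0, 2] − (1)·(2)·[-1, 2, 2] = [-8, 4, 4]. Then w[k] = R[0,0,k] / -4 for each k, giving w = [-8, 4, 4] / -4 = [2, -1, -1].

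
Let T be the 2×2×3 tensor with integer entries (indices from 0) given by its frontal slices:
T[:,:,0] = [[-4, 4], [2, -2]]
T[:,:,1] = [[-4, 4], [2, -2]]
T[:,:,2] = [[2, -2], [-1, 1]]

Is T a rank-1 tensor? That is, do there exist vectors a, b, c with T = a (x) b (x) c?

If T = a (x) b (x) c then every fibre of T is a multiple of the corresponding factor, so read the factors off the fibres through the nonzero entry T[0,0,0] = -4.
The mode-1 fibre T[:,0,0] = [-4, 2] gives a = [2, -1] (primitive direction); the mode-2 fibre T[0,:,0] = [-4, 4] gives b = [1, -1]; then c[k] = T[0,0,k] / (a[0]·b[0]) = [-4, -4, 2] / 2 = [-2, -2, 1].
Expanding [2, -1] (x) [1, -1] (x) [-2, -2, 1] reproduces all 12 entries of T, so T = [2, -1] (x) [1, -1] (x) [-2, -2, 1] and rank(T) ≤ 1.
Equivalently every frontal slice T[:,:,k] is c[k] times the rank-1 matrix [2, -1] (x) [1, -1]. So T has rank 1 (it is nonzero).

Yes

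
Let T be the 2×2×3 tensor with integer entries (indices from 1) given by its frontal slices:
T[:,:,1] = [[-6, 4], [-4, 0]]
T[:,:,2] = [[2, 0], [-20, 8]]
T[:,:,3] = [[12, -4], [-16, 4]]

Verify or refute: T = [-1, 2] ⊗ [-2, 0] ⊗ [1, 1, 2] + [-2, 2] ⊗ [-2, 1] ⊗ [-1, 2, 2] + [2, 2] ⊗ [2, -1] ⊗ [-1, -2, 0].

Yes

Reconstruct entrywise from the claimed factors. For example, T[2,2,2] = 8 and Σₗ aₗ[2]bₗ[2]cₗ[2] = (2)·(0)·(1) + (2)·(1)·(2) + (2)·(-1)·(-2) = 8; checking all 12 entries, every one matches. The claim holds.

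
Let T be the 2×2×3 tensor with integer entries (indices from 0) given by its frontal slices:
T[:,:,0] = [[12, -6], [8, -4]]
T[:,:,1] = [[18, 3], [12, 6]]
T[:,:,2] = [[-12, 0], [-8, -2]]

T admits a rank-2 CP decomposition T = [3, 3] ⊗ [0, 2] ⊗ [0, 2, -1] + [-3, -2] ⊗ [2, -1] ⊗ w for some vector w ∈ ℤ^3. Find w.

w = [-2, -3, 2]

Subtract the known terms from T to get the rank-1 residual R = [-3, -2] ⊗ [2, -1] ⊗ w, so R[i,j,k] = a[i]·b[j]·w[k]. Pick indices with nonzero a[0]·b[0] = (-3)·(2) = -6. Only the fibre through (0,0,·) is needed: R[0,0,:] = T[0,0,:] − Σₗ aₗ[0]bₗ[0]cₗ = [12, 18, -12] − (3)·(0)·[0, 2, -1] = [12, 18, -12]. Then w[k] = R[0,0,k] / -6 for each k, giving w = [12, 18, -12] / -6 = [-2, -3, 2].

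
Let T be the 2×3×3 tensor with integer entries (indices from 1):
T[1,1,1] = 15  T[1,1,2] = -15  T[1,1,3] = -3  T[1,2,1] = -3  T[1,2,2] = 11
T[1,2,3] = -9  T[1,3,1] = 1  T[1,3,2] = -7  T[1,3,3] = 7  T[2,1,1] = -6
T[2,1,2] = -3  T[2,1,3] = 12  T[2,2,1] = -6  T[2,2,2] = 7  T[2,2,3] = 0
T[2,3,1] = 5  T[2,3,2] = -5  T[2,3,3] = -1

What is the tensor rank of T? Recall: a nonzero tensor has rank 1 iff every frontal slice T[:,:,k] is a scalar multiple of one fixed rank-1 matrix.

2

Lower bound: the mode-3 unfolding of T (rows indexed by k, columns by (i,j) = (1,1), (1,2), (1,3), (2,1), (2,2), (2,3)) is [[15, -3, 1, -6, -6, 5], [-15, 11, -7, -3, 7, -5], [-3, -9, 7, 12, 0, -1]].
There the 2×2 minor on rows k ∈ {1, 2}, columns (i,j) ∈ {(1,1), (1,2)} is det [[15, -3], [-15, 11]] = 120 ≠ 0, so this unfolding has rank ≥ 2; CP rank is at least every unfolding rank, so rank(T) ≥ 2. (This is only a lower bound: in general the CP rank may exceed every unfolding rank, so we still need to exhibit 2 rank-1 terms summing to T.)
Upper bound — finding two terms. Write S_k = T[:,:,k] for the frontal slices: S₁ = [[15, -3, 1], [-6, -6, 5]], S₂ = [[-15, 11, -7], [-3, 7, -5]], S₃ = [[-3, -9, 7], [12, 0, -1]].
If T = a₁ ⊗ b₁ ⊗ c₁ + a₂ ⊗ b₂ ⊗ c₂ then each S_k = c₁[k]·a₁b₁ᵀ + c₂[k]·a₂b₂ᵀ. S₁ and S₂ are linearly independent, so a₁b₁ᵀ and a₂b₂ᵀ must span the same plane of matrices: they are the rank-1 matrices of the form x·S₁ + y·S₂.
The 2×2 minor of x·S₁ + y·S₂ on rows {1,2}, columns {1,2} is −108·x² + 252·xy − 72·y² = (-36)·(x − 2·y)(3·x − y), vanishing at (x:y) = (2:1) and (1:3).
M₁ = 2·S₁ + S₂ = [[15, 5, -5], [-15, -5, 5]] = 5·[1, -1][3, 1, -1]ᵀ and M₂ = S₁ + 3·S₂ = [[-30, 30, -20], [-15, 15, -10]] = (-5)·[2, 1][3, -3, 2]ᵀ, so take a₁ = [1, -1], b₁ = [3, 1, -1], a₂ = [2, 1], b₂ = [3, -3, 2].
Each slice is an integer combination of E₁ = a₁b₁ᵀ and E₂ = a₂b₂ᵀ: S₁ = 3·E₁ + E₂, S₂ = −E₁ − 2·E₂, S₃ = −3·E₁ + E₂; reading off coefficients, c₁ = [3, -1, -3] and c₂ = [1, -2, 1].
Hence T = [1, -1] ⊗ [3, 1, -1] ⊗ [3, -1, -3] + [2, 1] ⊗ [3, -3, 2] ⊗ [1, -2, 1], so rank(T) ≤ 2.
These bounds meet, so rank(T) = 2.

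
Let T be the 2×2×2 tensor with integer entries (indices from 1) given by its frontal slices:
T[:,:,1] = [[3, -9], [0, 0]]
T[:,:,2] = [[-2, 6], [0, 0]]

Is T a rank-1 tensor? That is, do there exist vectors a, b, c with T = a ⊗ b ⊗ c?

If T = a ⊗ b ⊗ c then every fibre of T is a multiple of the corresponding factor, so read the factors off the fibres through the nonzero entry T[1,1,1] = 3.
The mode-1 fibre T[:,1,1] = [3, 0] gives a = [1, 0] (primitive direction); the mode-2 fibre T[1,:,1] = [3, -9] gives b = [1, -3]; then c[k] = T[1,1,k] / (a[1]·b[1]) = [3, -2] / 1 = [3, -2].
Expanding [1, 0] ⊗ [1, -3] ⊗ [3, -2] reproduces all 8 entries of T, so T = [1, 0] ⊗ [1, -3] ⊗ [3, -2] and rank(T) ≤ 1.
Equivalently every frontal slice T[:,:,k] is c[k] times the rank-1 matrix [1, 0] ⊗ [1, -3]. So T has rank 1 (it is nonzero).

Yes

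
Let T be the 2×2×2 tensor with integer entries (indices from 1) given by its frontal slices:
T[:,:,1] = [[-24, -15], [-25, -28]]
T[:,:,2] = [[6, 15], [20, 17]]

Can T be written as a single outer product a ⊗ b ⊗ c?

No

The mode-1 unfolding of T (rows indexed by i, columns by (j,k) = (1,1), (1,2), (2,1), (2,2)) is [[-24, 6, -15, 15], [-25, 20, -28, 17]].
There the 2×2 minor on rows i ∈ {1, 2}, columns (j,k) ∈ {(1,1), (1,2)} is det [[-24, 6], [-25, 20]] = -330 ≠ 0, so this unfolding has rank ≥ 2; CP rank is at least every unfolding rank, so rank(T) ≥ 2.
In particular rank(T) ≥ 2 > 1, so T is not rank-1.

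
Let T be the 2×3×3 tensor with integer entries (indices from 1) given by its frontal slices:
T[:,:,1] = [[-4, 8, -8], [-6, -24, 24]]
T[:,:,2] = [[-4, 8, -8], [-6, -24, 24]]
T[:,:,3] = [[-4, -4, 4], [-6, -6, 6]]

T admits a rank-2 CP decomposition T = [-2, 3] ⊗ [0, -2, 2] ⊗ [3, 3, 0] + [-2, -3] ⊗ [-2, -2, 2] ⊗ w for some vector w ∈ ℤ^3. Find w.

Subtract the known terms from T to get the rank-1 residual R = [-2, -3] ⊗ [-2, -2, 2] ⊗ w, so R[i,j,k] = a[i]·b[j]·w[k]. Pick indices with nonzero a[1]·b[1] = (-2)·(-2) = 4. Only the fibre through (1,1,·) is needed: R[1,1,:] = T[1,1,:] − Σₗ aₗ[1]bₗ[1]cₗ = [-4, -4, -4] − (-2)·(0)·[3, 3, 0] = [-4, -4, -4]. Then w[k] = R[1,1,k] / 4 for each k, giving w = [-4, -4, -4] / 4 = [-1, -1, -1].

w = [-1, -1, -1]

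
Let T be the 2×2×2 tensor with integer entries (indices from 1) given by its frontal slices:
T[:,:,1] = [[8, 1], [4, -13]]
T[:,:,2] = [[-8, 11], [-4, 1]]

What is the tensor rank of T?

Lower bound: the mode-3 unfolding of T (rows indexed by k, columns by (i,j) = (1,1), (1,2), (2,1), (2,2)) is [[8, 1, 4, -13], [-8, 11, -4, 1]].
There the 2×2 minor on rows k ∈ {1, 2}, columns (i,j) ∈ {(1,1), (1,2)} is det [[8, 1], [-8, 11]] = 96 ≠ 0, so this unfolding has rank ≥ 2; CP rank is at least every unfolding rank, so rank(T) ≥ 2. (Flattening ranks never certify an upper bound on CP rank; for that we must actually write T with 2 rank-1 terms.)
Upper bound — finding two terms. Write S_k = T[:,:,k] for the frontal slices: S₁ = [[8, 1], [4, -13]], S₂ = [[-8, 11], [-4, 1]].
If T = a₁ ⊗ b₁ ⊗ c₁ + a₂ ⊗ b₂ ⊗ c₂ then each S_k = c₁[k]·a₁b₁ᵀ + c₂[k]·a₂b₂ᵀ. S₁ and S₂ are linearly independent, so a₁b₁ᵀ and a₂b₂ᵀ must span the same plane of matrices: they are the rank-1 matrices of the form x·S₁ + y·S₂.
det(x·S₁ + y·S₂) is −108·x² + 72·xy + 36·y² = (-36)·(x − y)(3·x + y), vanishing at (x:y) = (1:1) and (1:-3).
M₁ = S₁ + S₂ = [[0, 12], [0, -12]] = 12·(1, -1)(0, 1)ᵀ and M₂ = S₁ − 3·S₂ = [[32, -32], [16, -16]] = 16·(2, 1)(1, -1)ᵀ, so take a₁ = (1, -1), b₁ = (0, 1), a₂ = (2, 1), b₂ = (1, -1).
Each slice is an integer combination of E₁ = a₁b₁ᵀ and E₂ = a₂b₂ᵀ: S₁ = 9·E₁ + 4·E₂, S₂ = 3·E₁ − 4·E₂; reading off coefficients, c₁ = (9, 3) and c₂ = (4, -4).
Hence T = (1, -1) ⊗ (0, 1) ⊗ (9, 3) + (2, 1) ⊗ (1, -1) ⊗ (4, -4), so rank(T) ≤ 2.
These bounds meet, so rank(T) = 2.
Check entry T[1,1,1] = 8: (1)·(0)·(9) + (2)·(1)·(4) = 8.

2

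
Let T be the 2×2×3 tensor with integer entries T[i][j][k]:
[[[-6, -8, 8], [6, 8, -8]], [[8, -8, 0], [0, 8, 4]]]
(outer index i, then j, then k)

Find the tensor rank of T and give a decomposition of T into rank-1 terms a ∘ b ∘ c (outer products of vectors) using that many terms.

Lower bound: the mode-3 unfolding of T (rows indexed by k, columns by (i,j) = (0,0), (0,1), (1,0), (1,1)) is [[-6, 6, 8, 0], [-8, 8, -8, 8], [8, -8, 0, 4]].
There the 3×3 minor on rows k ∈ {0, 1, 2}, columns (i,j) ∈ {(0,0), (1,0), (1,1)} is det [[-6, 8, 0], [-8, -8, 8], [8, 0, 4]] = 960 ≠ 0, so this unfolding has rank ≥ 3; CP rank is at least every unfolding rank, so rank(T) ≥ 3. (This is only a lower bound: in general the CP rank may exceed every unfolding rank, so we still need to exhibit 3 rank-1 terms summing to T.)
Upper bound: T is a sum of 3 rank-1 terms, T = (0, 1) ∘ (1, 0) ∘ (8, 0, 4) + (1, -2) ∘ (1, -1) ∘ (-2, 0, 4) + (1, 1) ∘ (1, -1) ∘ (-4, -8, 4) (one valid choice — decompositions are not unique — normalised so each a, b is primitive with positive first nonzero entry; check it by expanding all entries), so rank(T) ≤ 3.
These bounds meet, so rank(T) = 3.
Check entry T[1,1,0] = 0: (1)·(0)·(8) + (-2)·(-1)·(-2) + (1)·(-1)·(-4) = 0.

rank(T) = 3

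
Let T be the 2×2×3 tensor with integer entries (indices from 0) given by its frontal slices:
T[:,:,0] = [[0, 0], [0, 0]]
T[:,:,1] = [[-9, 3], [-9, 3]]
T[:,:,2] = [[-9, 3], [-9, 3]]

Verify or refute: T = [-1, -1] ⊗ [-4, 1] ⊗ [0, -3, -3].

No

Reconstruct entry (0,0,1) from the claimed factors: Σₗ aₗ[0]bₗ[0]cₗ[1] = (-1)·(-4)·(-3) = -12, but T[0,0,1] = -9. The claim is false.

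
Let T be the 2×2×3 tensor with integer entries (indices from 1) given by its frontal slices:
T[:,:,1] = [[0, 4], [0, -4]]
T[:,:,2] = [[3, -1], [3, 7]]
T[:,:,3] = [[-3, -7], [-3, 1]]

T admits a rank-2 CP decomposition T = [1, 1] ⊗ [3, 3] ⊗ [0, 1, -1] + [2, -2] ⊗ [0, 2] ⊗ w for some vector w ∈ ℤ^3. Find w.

w = [1, -1, -1]

Subtract the known terms from T to get the rank-1 residual R = [2, -2] ⊗ [0, 2] ⊗ w, so R[i,j,k] = a[i]·b[j]·w[k]. Pick indices with nonzero a[1]·b[2] = (2)·(2) = 4. Only the fibre through (1,2,·) is needed: R[1,2,:] = T[1,2,:] − Σₗ aₗ[1]bₗ[2]cₗ = [4, -1, -7] − (1)·(3)·[0, 1, -1] = [4, -4, -4]. Then w[k] = R[1,2,k] / 4 for each k, giving w = [4, -4, -4] / 4 = [1, -1, -1].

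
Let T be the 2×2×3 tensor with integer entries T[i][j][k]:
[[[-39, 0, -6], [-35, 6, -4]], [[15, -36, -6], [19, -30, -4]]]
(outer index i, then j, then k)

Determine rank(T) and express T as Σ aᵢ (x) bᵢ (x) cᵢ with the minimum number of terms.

rank(T) = 2

Lower bound: the mode-1 unfolding of T (rows indexed by i, columns by (j,k) = (0,0), (0,1), (0,2), (1,0), (1,1), (1,2)) is [[-39, 0, -6, -35, 6, -4], [15, -36, -6, 19, -30, -4]].
There the 2×2 minor on rows i ∈ {0, 1}, columns (j,k) ∈ {(0,0), (0,1)} is det [[-39, 0], [15, -36]] = 1404 ≠ 0, so this unfolding has rank ≥ 2; CP rank is at least every unfolding rank, so rank(T) ≥ 2. (This is only a lower bound: in general the CP rank may exceed every unfolding rank, so we still need to exhibit 2 rank-1 terms summing to T.)
Upper bound — finding two terms. Write S_k = T[:,:,k] for the frontal slices: S₀ = [[-39, -35], [15, 19]], S₁ = [[0, 6], [-36, -30]], S₂ = [[-6, -4], [-6, -4]].
If T = a₁ (x) b₁ (x) c₁ + a₂ (x) b₂ (x) c₂ then each S_k = c₁[k]·a₁b₁ᵀ + c₂[k]·a₂b₂ᵀ. S₀ and S₁ are linearly independent, so a₁b₁ᵀ and a₂b₂ᵀ must span the same plane of matrices: they are the rank-1 matrices of the form x·S₀ + y·S₁.
det(x·S₀ + y·S₁) is −216·x² − 180·xy + 216·y² = (-36)·(2·x + 3·y)(3·x − 2·y), vanishing at (x:y) = (3:-2) and (2:3).
M₁ = 3·S₀ − 2·S₁ = [[-117, -117], [117, 117]] = (-117)·(1, -1)(1, 1)ᵀ and M₂ = 2·S₀ + 3·S₁ = [[-78, -52], [-78, -52]] = (-26)·(1, 1)(3, 2)ᵀ, so take a₁ = (1, -1), b₁ = (1, 1), a₂ = (1, 1), b₂ = (3, 2).
Each slice is an integer combination of E₁ = a₁b₁ᵀ and E₂ = a₂b₂ᵀ: S₀ = −27·E₁ − 4·E₂, S₁ = 18·E₁ − 6·E₂, S₂ = −2·E₂; reading off coefficients, c₁ = (-27, 18, 0) and c₂ = (-4, -6, -2).
Hence T = (1, -1) (x) (1, 1) (x) (-27, 18, 0) + (1, 1) (x) (3, 2) (x) (-4, -6, -2), so rank(T) ≤ 2.
These bounds meet, so rank(T) = 2.
Check entry T[1,0,0] = 15: (-1)·(1)·(-27) + (1)·(3)·(-4) = 15.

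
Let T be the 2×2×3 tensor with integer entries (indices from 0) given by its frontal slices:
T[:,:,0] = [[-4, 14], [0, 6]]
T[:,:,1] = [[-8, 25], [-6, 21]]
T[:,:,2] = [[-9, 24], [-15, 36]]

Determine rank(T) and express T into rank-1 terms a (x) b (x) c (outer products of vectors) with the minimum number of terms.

rank(T) = 2

Lower bound: the mode-3 unfolding of T (rows indexed by k, columns by (i,j) = (0,0), (0,1), (1,0), (1,1)) is [[-4, 14, 0, 6], [-8, 25, -6, 21], [-9, 24, -15, 36]].
There the 2×2 minor on rows k ∈ {0, 1}, columns (i,j) ∈ {(0,0), (0,1)} is det [[-4, 14], [-8, 25]] = 12 ≠ 0, so this unfolding has rank ≥ 2; CP rank is at least every unfolding rank, so rank(T) ≥ 2. (Unfolding ranks only ever bound the CP rank from below — rank(T) can be strictly larger than all of them — so the matching upper bound has to come from an explicit 2-term decomposition.)
Upper bound — finding two terms. Write S_k = T[:,:,k] for the frontal slices: S₀ = [[-4, 14], [0, 6]], S₁ = [[-8, 25], [-6, 21]], S₂ = [[-9, 24], [-15, 36]].
If T = a₁ (x) b₁ (x) c₁ + a₂ (x) b₂ (x) c₂ then each S_k = c₁[k]·a₁b₁ᵀ + c₂[k]·a₂b₂ᵀ. S₀ and S₁ are linearly independent, so a₁b₁ᵀ and a₂b₂ᵀ must span the same plane of matrices: they are the rank-1 matrices of the form x·S₀ + y·S₁.
det(x·S₀ + y·S₁) is −24·x² − 48·xy − 18·y² = (-6)·(2·x + 3·y)(2·x + y), vanishing at (x:y) = (3:-2) and (1:-2).
M₁ = 3·S₀ − 2·S₁ = [[4, -8], [12, -24]] = 4·[1, 3][1, -2]ᵀ and M₂ = S₀ − 2·S₁ = [[12, -36], [12, -36]] = 12·[1, 1][1, -3]ᵀ, so take a₁ = [1, 3], b₁ = [1, -2], a₂ = [1, 1], b₂ = [1, -3].
Each slice is an integer combination of E₁ = a₁b₁ᵀ and E₂ = a₂b₂ᵀ: S₀ = 2·E₁ − 6·E₂, S₁ = E₁ − 9·E₂, S₂ = −3·E₁ − 6·E₂; reading off coefficients, c₁ = [2, 1, -3] and c₂ = [-6, -9, -6].
Hence T = [1, 3] (x) [1, -2] (x) [2, 1, -3] + [1, 1] (x) [1, -3] (x) [-6, -9, -6], so rank(T) ≤ 2.
These bounds meet, so rank(T) = 2.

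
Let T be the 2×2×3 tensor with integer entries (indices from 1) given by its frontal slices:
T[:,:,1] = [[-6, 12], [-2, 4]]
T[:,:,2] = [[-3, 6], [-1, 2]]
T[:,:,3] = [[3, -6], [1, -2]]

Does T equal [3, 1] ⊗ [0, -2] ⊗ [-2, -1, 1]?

Reconstruct entry (1,1,1) from the claimed factors: Σₗ aₗ[1]bₗ[1]cₗ[1] = (3)·(0)·(-2) = 0, but T[1,1,1] = -6. The claim is false.

No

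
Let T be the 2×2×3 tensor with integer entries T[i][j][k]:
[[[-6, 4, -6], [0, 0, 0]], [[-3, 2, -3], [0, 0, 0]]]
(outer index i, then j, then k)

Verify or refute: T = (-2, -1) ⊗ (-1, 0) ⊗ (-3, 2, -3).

Reconstruct entrywise from the claimed factors. For example, T[0,1,1] = 0 and Σₗ aₗ[0]bₗ[1]cₗ[1] = (-2)·(0)·(2) = 0; checking all 12 entries, every one matches. The claim holds.

Yes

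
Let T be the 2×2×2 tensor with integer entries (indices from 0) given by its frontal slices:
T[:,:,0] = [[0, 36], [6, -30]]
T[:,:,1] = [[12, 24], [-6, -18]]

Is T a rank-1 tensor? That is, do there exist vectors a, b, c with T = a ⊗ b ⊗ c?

No

The mode-3 unfolding of T (rows indexed by k, columns by (i,j) = (0,0), (0,1), (1,0), (1,1)) is [[0, 36, 6, -30], [12, 24, -6, -18]].
There the 2×2 minor on rows k ∈ {0, 1}, columns (i,j) ∈ {(0,0), (0,1)} is det [[0, 36], [12, 24]] = -432 ≠ 0, so this unfolding has rank ≥ 2; CP rank is at least every unfolding rank, so rank(T) ≥ 2.
In particular rank(T) ≥ 2 > 1, so T is not rank-1.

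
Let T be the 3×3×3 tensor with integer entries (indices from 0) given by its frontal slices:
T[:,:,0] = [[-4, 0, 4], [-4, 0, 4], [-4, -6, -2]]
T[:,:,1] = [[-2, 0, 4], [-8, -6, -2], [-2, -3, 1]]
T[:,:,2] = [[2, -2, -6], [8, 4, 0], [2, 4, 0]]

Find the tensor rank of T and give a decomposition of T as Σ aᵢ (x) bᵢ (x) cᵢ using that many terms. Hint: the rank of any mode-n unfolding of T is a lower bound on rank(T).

Lower bound: the mode-1 unfolding of T (rows indexed by i, columns by (j,k) = (0,0), (0,1), (0,2), (1,0), (1,1), (1,2), (2,0), (2,1), (2,2)) is [[-4, -2, 2, 0, 0, -2, 4, 4, -6], [-4, -8, 8, 0, -6, 4, 4, -2, 0], [-4, -2, 2, -6, -3, 4, -2, 1, 0]].
There the 3×3 minor on rows i ∈ {0, 1, 2}, columns (j,k) ∈ {(0,0), (0,1), (1,0)} is det [[-4, -2, 0], [-4, -8, 0], [-4, -2, -6]] = -144 ≠ 0, so this unfolding has rank ≥ 3; CP rank is at least every unfolding rank, so rank(T) ≥ 3. (This is only a lower bound: in general the CP rank may exceed every unfolding rank, so we still need to exhibit 3 rank-1 terms summing to T.)
Upper bound: T is a sum of 3 rank-1 terms, T = [1, -2, 1] (x) [1, 1, 1] (x) [0, 2, -2] + [1, 1, 1] (x) [1, 1, 0] (x) [-4, -4, 4] + [2, 2, -1] (x) [0, 1, 1] (x) [2, 1, -2] (written with every a and b primitive with positive leading entry and the scale carried by c; CP decompositions are not unique, and this one is verified by expanding entrywise), so rank(T) ≤ 3.
These bounds meet, so rank(T) = 3.

rank(T) = 3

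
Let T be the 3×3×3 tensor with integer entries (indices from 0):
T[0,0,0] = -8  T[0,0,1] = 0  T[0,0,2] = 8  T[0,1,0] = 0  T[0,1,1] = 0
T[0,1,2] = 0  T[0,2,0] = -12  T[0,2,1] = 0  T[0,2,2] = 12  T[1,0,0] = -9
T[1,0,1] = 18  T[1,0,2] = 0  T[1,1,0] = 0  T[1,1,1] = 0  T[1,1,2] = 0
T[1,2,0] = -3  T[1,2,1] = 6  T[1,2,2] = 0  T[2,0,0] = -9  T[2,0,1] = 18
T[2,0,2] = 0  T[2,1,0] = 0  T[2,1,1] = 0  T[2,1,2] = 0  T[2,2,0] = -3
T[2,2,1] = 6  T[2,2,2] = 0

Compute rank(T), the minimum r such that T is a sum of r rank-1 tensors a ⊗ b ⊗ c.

2

Lower bound: the mode-1 unfolding of T (rows indexed by i, columns by (j,k) = (0,0), (0,1), (0,2), (1,0), (1,1), (1,2), (2,0), (2,1), (2,2)) is [[-8, 0, 8, 0, 0, 0, -12, 0, 12], [-9, 18, 0, 0, 0, 0, -3, 6, 0], [-9, 18, 0, 0, 0, 0, -3, 6, 0]].
There the 2×2 minor on rows i ∈ {0, 1}, columns (j,k) ∈ {(0,0), (0,1)} is det [[-8, 0], [-9, 18]] = -144 ≠ 0, so this unfolding has rank ≥ 2; CP rank is at least every unfolding rank, so rank(T) ≥ 2. (This is only a lower bound: in general the CP rank may exceed every unfolding rank, so we still need to exhibit 2 rank-1 terms summing to T.)
Upper bound — finding two terms. Write S_k = T[:,:,k] for the frontal slices: S₀ = [[-8, 0, -12], [-9, 0, -3], [-9, 0, -3]], S₁ = [[0, 0, 0], [18, 0, 6], [18, 0, 6]], S₂ = [[8, 0, 12], [0, 0, 0], [0, 0, 0]].
If T = a₁ ⊗ b₁ ⊗ c₁ + a₂ ⊗ b₂ ⊗ c₂ then each S_k = c₁[k]·a₁b₁ᵀ + c₂[k]·a₂b₂ᵀ. S₀ and S₁ are linearly independent, so a₁b₁ᵀ and a₂b₂ᵀ must span the same plane of matrices: they are the rank-1 matrices of the form x·S₀ + y·S₁.
The 2×2 minor of x·S₀ + y·S₁ on rows {0,1}, columns {0,2} is −84·x² + 168·xy = (-84)·(x − 2·y)(x), vanishing at (x:y) = (2:1) and (0:1).
M₁ = 2·S₀ + S₁ = [[-16, 0, -24], [0, 0, 0], [0, 0, 0]] = (-8)·[1, 0, 0][2, 0, 3]ᵀ and M₂ = S₁ = [[0, 0, 0], [18, 0, 6], [18, 0, 6]] = 6·[0, 1, 1][3, 0, 1]ᵀ, so take a₁ = [1, 0, 0], b₁ = [2, 0, 3], a₂ = [0, 1, 1], b₂ = [3, 0, 1].
Each slice is an integer combination of E₁ = a₁b₁ᵀ and E₂ = a₂b₂ᵀ: S₀ = −4·E₁ − 3·E₂, S₁ = 6·E₂, S₂ = 4·E₁; reading off coefficients, c₁ = [-4, 0, 4] and c₂ = [-3, 6, 0].
Hence T = [1, 0, 0] ⊗ [2, 0, 3] ⊗ [-4, 0, 4] + [0, 1, 1] ⊗ [3, 0, 1] ⊗ [-3, 6, 0], so rank(T) ≤ 2.
These bounds meet, so rank(T) = 2.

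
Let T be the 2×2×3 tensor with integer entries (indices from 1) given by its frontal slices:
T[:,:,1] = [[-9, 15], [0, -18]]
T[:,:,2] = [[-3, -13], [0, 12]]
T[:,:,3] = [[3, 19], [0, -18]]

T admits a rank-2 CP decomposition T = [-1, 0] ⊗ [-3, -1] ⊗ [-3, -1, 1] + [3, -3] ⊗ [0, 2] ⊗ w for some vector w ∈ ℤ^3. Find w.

w = [3, -2, 3]

Subtract the known terms from T to get the rank-1 residual R = [3, -3] ⊗ [0, 2] ⊗ w, so R[i,j,k] = a[i]·b[j]·w[k]. Pick indices with nonzero a[1]·b[2] = (3)·(2) = 6. Only the fibre through (1,2,·) is needed: R[1,2,:] = T[1,2,:] − Σₗ aₗ[1]bₗ[2]cₗ = [15, -13, 19] − (-1)·(-1)·[-3, -1, 1] = [18, -12, 18]. Then w[k] = R[1,2,k] / 6 for each k, giving w = [18, -12, 18] / 6 = [3, -2, 3].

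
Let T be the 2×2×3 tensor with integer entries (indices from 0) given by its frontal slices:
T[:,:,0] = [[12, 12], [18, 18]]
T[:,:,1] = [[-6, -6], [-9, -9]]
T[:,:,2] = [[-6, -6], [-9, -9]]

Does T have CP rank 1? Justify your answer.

Yes

The mode-1 fibre T[:,0,0] = [12, 18] gives a = (2, 3) (primitive direction); the mode-2 fibre T[0,:,0] = [12, 12] gives b = (1, 1); then c[k] = T[0,0,k] / (a[0]·b[0]) = [12, -6, -6] / 2 = (6, -3, -3).
Expanding (2, 3) ⊗ (1, 1) ⊗ (6, -3, -3) reproduces all 12 entries of T, so T = (2, 3) ⊗ (1, 1) ⊗ (6, -3, -3) and rank(T) ≤ 1.
Equivalently every frontal slice T[:,:,k] is c[k] times the rank-1 matrix (2, 3) ⊗ (1, 1). So T has rank 1 (it is nonzero).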